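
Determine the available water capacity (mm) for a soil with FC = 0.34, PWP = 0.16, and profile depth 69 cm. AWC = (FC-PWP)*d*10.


AWC = (FC - PWP) * d * 10
AWC = (0.34 - 0.16) * 69 * 10
AWC = 0.1800 * 69 * 10

124.2000 mm


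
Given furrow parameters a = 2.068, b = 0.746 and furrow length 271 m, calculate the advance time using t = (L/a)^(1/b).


t = (L/a)^(1/b)
t = (271/2.068)^(1/0.746)
t = 131.044487^(1/0.746)

689.2280 min


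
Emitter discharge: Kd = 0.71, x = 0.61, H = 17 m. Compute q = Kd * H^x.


q = Kd * H^x = 0.71 * 17^0.61 = 0.71 * 5.630848

3.9979 L/h


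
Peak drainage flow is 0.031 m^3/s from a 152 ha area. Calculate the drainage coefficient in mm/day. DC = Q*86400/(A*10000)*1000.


DC = Q * 86400 / (A * 10000) * 1000
DC = 0.031 * 86400 / (152 * 10000) * 1000
DC = 2678400.0000 / 1520000

1.7621 mm/day


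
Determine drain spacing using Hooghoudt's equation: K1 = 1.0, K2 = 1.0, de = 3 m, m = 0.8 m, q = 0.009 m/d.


S^2 = 8*K2*de*m/q + 4*K1*m^2/q
S^2 = 8*1.0*3*0.8/0.009 + 4*1.0*0.8^2/0.009
S = sqrt(2417.7778)

49.1709 m


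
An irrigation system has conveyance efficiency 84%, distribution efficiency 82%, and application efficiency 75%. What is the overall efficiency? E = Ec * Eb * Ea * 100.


Ec = 0.84, Eb = 0.82, Ea = 0.75
E = 0.84 * 0.82 * 0.75 * 100 = 51.6600%

51.6600 %


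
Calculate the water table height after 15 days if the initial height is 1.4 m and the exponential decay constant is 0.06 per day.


m = m0 * exp(-k*t)
m = 1.4 * exp(-0.06 * 15)
m = 1.4 * exp(-0.9000)

0.5692 m


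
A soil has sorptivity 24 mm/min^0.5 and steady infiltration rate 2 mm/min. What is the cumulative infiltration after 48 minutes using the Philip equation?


F = S*sqrt(t) + A*t
F = 24*sqrt(48) + 2*48
F = 24*6.928203 + 96

262.2769 mm


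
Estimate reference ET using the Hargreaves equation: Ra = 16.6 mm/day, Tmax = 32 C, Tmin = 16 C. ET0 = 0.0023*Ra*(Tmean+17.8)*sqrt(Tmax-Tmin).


Tmean = (Tmax + Tmin)/2 = (32 + 16)/2 = 24.0
ET0 = 0.0023 * 16.6 * (24.0 + 17.8) * sqrt(32 - 16)
ET0 = 0.0023 * 16.6 * 41.8 * 4.000000

6.3837 mm/day


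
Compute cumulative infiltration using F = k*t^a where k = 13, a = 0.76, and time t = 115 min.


F = k * t^a = 13 * 115^0.76
F = 13 * 36.823949

478.7113 mm


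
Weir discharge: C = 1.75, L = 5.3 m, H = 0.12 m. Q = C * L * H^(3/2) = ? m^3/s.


Q = C * L * H^(3/2) = 1.75 * 5.3 * 0.12^1.5 = 1.75 * 5.3 * 0.041569

0.3856 m^3/s


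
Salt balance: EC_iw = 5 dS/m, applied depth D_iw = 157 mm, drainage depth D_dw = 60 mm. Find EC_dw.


EC_dw = EC_iw * D_iw / D_dw
EC_dw = 5 * 157 / 60
EC_dw = 785 / 60

13.0833 dS/m


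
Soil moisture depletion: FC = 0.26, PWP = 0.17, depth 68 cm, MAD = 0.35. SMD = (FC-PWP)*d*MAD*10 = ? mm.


SMD = (FC - PWP) * d * MAD * 10
SMD = (0.26 - 0.17) * 68 * 0.35 * 10
SMD = 0.0900 * 68 * 0.35 * 10

21.4200 mm


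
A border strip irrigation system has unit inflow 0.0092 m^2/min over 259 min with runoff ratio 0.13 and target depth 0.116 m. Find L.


L = q*t/((1+r)*Z)
L = 0.0092*259/((1+0.13)*0.116)
L = 2.3828/0.13108

18.1782 m


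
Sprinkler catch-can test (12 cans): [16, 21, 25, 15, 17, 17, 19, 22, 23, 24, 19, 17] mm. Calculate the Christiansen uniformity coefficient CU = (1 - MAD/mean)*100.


mean = 19.583333 mm
MAD = 2.847222 mm
CU = (1 - 2.847222/19.583333)*100

85.4610 %


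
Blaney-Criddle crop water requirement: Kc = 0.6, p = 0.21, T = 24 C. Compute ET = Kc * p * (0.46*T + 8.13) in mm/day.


ET = Kc * p * (0.46*T + 8.13)
ET = 0.6 * 0.21 * (0.46*24 + 8.13)
ET = 0.6 * 0.21 * 19.1700

2.4154 mm/day


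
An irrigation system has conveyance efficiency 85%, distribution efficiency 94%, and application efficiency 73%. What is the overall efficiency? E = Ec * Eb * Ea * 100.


Ec = 0.85, Eb = 0.94, Ea = 0.73
E = 0.85 * 0.94 * 0.73 * 100 = 58.3270%

58.3270 %


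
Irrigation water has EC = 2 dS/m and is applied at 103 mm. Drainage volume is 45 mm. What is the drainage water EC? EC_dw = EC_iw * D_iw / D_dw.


EC_dw = EC_iw * D_iw / D_dw
EC_dw = 2 * 103 / 45
EC_dw = 206 / 45

4.5778 dS/m


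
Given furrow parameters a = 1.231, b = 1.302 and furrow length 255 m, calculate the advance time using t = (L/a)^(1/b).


t = (L/a)^(1/b)
t = (255/1.231)^(1/1.302)
t = 207.148660^(1/1.302)

60.1199 min


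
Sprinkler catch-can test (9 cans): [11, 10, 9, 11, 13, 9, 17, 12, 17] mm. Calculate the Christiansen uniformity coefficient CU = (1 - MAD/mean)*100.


mean = 12.111111 mm
MAD = 2.370370 mm
CU = (1 - 2.370370/12.111111)*100

80.4281 %


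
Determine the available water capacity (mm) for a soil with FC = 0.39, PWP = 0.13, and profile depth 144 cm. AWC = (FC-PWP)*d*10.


AWC = (FC - PWP) * d * 10
AWC = (0.39 - 0.13) * 144 * 10
AWC = 0.2600 * 144 * 10

374.4000 mm


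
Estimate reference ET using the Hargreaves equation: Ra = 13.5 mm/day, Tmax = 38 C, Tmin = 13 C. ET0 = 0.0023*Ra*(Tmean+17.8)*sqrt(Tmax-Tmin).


Tmean = (Tmax + Tmin)/2 = (38 + 13)/2 = 25.5
ET0 = 0.0023 * 13.5 * (25.5 + 17.8) * sqrt(38 - 13)
ET0 = 0.0023 * 13.5 * 43.3 * 5.000000

6.7223 mm/day


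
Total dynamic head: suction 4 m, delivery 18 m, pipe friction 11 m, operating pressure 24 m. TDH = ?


TDH = Hs + Hd + hf + Hp = 4 + 18 + 11 + 24 = 57

57 m


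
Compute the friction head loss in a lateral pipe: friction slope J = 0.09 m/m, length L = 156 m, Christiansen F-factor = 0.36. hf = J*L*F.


hf = J * L * F = 0.09 * 156 * 0.36 = 5.0544 m

5.0544 m


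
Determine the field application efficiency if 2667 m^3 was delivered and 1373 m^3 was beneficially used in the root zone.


Ea = V_root / V_field * 100 = 1373 / 2667 * 100 = 51.4811%

51.4811 %


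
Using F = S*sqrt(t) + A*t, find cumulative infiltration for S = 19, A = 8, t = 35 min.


F = S*sqrt(t) + A*t
F = 19*sqrt(35) + 8*35
F = 19*5.916080 + 280

392.4055 mm


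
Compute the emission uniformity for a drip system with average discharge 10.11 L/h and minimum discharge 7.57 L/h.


EU = (q_min/q_avg)*100 = (7.57/10.11)*100 = 74.8764%

74.8764 %


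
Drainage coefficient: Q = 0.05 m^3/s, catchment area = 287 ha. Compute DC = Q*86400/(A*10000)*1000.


DC = Q * 86400 / (A * 10000) * 1000
DC = 0.05 * 86400 / (287 * 10000) * 1000
DC = 4320000.0000 / 2870000

1.5052 mm/day


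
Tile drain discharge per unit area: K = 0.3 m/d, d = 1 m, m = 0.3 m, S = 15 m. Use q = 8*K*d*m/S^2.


q = 8*K*d*m/S^2
q = 8*0.3*1*0.3/15^2
q = 0.7200 / 225

0.0032 m/d


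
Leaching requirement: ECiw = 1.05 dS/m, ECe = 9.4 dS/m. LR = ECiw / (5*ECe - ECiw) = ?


LR = ECiw / (5*ECe - ECiw)
LR = 1.05 / (5*9.4 - 1.05)
LR = 1.05 / 45.9500

0.0229


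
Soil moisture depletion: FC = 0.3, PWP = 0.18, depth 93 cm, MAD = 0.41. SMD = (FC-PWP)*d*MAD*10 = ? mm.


SMD = (FC - PWP) * d * MAD * 10
SMD = (0.3 - 0.18) * 93 * 0.41 * 10
SMD = 0.1200 * 93 * 0.41 * 10

45.7560 mm


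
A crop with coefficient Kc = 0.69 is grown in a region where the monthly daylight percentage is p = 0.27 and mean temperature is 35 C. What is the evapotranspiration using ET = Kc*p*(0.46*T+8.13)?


ET = Kc * p * (0.46*T + 8.13)
ET = 0.69 * 0.27 * (0.46*35 + 8.13)
ET = 0.69 * 0.27 * 24.2300

4.5140 mm/day


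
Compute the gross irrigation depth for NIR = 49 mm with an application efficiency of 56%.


Ea = 56% = 0.56
GID = NIR / Ea = 49 / 0.56 = 87.5000 mm

87.5000 mm


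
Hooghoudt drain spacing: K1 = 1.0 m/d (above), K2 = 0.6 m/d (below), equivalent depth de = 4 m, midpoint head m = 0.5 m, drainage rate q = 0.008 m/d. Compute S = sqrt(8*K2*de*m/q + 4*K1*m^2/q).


S^2 = 8*K2*de*m/q + 4*K1*m^2/q
S^2 = 8*0.6*4*0.5/0.008 + 4*1.0*0.5^2/0.008
S = sqrt(1325.0000)

36.4005 m


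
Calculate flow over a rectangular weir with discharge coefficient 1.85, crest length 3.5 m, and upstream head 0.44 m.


Q = C * L * H^(3/2) = 1.85 * 3.5 * 0.44^1.5 = 1.85 * 3.5 * 0.291863

1.8898 m^3/s


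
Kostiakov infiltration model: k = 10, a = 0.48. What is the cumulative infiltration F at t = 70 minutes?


F = k * t^a = 10 * 70^0.48
F = 10 * 7.685056

76.8506 mm


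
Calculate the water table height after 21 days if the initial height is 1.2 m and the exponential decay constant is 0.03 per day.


m = m0 * exp(-k*t)
m = 1.2 * exp(-0.03 * 21)
m = 1.2 * exp(-0.6300)

0.6391 m


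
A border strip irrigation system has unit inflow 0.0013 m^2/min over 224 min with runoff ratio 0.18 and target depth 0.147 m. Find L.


L = q*t/((1+r)*Z)
L = 0.0013*224/((1+0.18)*0.147)
L = 0.2912/0.17346

1.6788 m


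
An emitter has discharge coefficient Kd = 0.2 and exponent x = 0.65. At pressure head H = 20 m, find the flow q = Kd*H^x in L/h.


q = Kd * H^x = 0.2 * 20^0.65 = 0.2 * 7.009217

1.4018 L/h


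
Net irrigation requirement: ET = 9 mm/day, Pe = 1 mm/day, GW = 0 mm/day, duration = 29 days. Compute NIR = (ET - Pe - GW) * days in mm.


Daily deficit = ET - Pe - GW = 9 - 1 - 0 = 8 mm/day
NIR = 8 * 29 = 232 mm

232.0000 mm


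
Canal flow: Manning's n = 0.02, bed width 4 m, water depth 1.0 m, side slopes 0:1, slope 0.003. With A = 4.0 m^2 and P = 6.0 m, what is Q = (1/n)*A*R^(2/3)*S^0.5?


R = A/P = 4.0/6.0 = 0.666667
Q = (1/0.02) * 4.0 * 0.666667^(2/3) * 0.003^0.5

8.3598 m^3/s


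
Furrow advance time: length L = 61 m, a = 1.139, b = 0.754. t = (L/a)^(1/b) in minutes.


t = (L/a)^(1/b)
t = (61/1.139)^(1/0.754)
t = 53.555751^(1/0.754)

196.2666 min


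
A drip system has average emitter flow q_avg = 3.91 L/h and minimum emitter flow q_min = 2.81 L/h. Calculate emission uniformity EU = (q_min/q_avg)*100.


EU = (q_min/q_avg)*100 = (2.81/3.91)*100 = 71.8670%

71.8670 %


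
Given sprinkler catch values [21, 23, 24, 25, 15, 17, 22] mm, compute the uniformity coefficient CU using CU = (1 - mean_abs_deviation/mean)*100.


mean = 21.000000 mm
MAD = 2.857143 mm
CU = (1 - 2.857143/21.000000)*100

86.3946 %


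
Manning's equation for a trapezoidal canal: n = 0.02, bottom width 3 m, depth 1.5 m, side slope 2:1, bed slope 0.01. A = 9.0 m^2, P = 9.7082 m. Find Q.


R = A/P = 9.0/9.7082 = 0.927051
Q = (1/0.02) * 9.0 * 0.927051^(2/3) * 0.01^0.5

42.7840 m^3/s


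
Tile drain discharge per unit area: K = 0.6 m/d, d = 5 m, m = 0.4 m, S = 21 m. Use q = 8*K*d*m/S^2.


q = 8*K*d*m/S^2
q = 8*0.6*5*0.4/21^2
q = 9.6000 / 441

0.0218 m/d


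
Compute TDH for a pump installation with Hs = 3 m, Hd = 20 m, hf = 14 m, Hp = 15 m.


TDH = Hs + Hd + hf + Hp = 3 + 20 + 14 + 15 = 52

52 m


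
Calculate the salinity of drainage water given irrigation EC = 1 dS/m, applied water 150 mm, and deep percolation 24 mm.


EC_dw = EC_iw * D_iw / D_dw
EC_dw = 1 * 150 / 24
EC_dw = 150 / 24

6.2500 dS/m


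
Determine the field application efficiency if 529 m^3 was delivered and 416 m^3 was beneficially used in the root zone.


Ea = V_root / V_field * 100 = 416 / 529 * 100 = 78.6389%

78.6389 %


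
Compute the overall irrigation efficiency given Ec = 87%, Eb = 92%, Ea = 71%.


Ec = 0.87, Eb = 0.92, Ea = 0.71
E = 0.87 * 0.92 * 0.71 * 100 = 56.8284%

56.8284 %


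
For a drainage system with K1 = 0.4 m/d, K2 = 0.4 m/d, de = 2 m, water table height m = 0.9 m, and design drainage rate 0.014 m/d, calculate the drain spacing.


S^2 = 8*K2*de*m/q + 4*K1*m^2/q
S^2 = 8*0.4*2*0.9/0.014 + 4*0.4*0.9^2/0.014
S = sqrt(504.0000)

22.4499 m


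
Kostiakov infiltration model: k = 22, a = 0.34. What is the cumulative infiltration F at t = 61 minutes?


F = k * t^a = 22 * 61^0.34
F = 22 * 4.045872

89.0092 mm


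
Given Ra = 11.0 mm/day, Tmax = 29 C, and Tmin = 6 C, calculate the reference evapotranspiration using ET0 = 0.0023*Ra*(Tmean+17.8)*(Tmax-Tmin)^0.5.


Tmean = (Tmax + Tmin)/2 = (29 + 6)/2 = 17.5
ET0 = 0.0023 * 11.0 * (17.5 + 17.8) * sqrt(29 - 6)
ET0 = 0.0023 * 11.0 * 35.3 * 4.795832

4.2831 mm/day


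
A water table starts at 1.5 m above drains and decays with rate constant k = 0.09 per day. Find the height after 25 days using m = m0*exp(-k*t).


m = m0 * exp(-k*t)
m = 1.5 * exp(-0.09 * 25)
m = 1.5 * exp(-2.2500)

0.1581 m


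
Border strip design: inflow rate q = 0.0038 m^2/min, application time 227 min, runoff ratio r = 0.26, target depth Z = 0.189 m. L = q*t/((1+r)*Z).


L = q*t/((1+r)*Z)
L = 0.0038*227/((1+0.26)*0.189)
L = 0.8626/0.23814

3.6222 m


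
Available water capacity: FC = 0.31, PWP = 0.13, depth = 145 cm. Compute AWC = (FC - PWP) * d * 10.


AWC = (FC - PWP) * d * 10
AWC = (0.31 - 0.13) * 145 * 10
AWC = 0.1800 * 145 * 10

261.0000 mm


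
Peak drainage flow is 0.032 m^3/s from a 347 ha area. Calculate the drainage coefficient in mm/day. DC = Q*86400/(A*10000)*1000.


DC = Q * 86400 / (A * 10000) * 1000
DC = 0.032 * 86400 / (347 * 10000) * 1000
DC = 2764800.0000 / 3470000

0.7968 mm/day


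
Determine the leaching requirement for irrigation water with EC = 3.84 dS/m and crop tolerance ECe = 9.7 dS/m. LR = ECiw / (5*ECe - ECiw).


LR = ECiw / (5*ECe - ECiw)
LR = 3.84 / (5*9.7 - 3.84)
LR = 3.84 / 44.6600

0.0860


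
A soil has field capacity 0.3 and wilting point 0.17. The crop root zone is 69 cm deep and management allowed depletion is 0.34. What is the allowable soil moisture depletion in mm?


SMD = (FC - PWP) * d * MAD * 10
SMD = (0.3 - 0.17) * 69 * 0.34 * 10
SMD = 0.1300 * 69 * 0.34 * 10

30.4980 mm


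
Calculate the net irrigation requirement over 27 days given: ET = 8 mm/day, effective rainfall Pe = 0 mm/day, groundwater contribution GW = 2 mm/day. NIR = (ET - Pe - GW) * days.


Daily deficit = ET - Pe - GW = 8 - 0 - 2 = 6 mm/day
NIR = 6 * 27 = 162 mm

162.0000 mm


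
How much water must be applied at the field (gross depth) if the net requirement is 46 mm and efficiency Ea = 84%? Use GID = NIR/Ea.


Ea = 84% = 0.84
GID = NIR / Ea = 46 / 0.84 = 54.7619 mm

54.7619 mm


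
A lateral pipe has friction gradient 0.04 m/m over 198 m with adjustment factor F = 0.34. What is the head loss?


hf = J * L * F = 0.04 * 198 * 0.34 = 2.6928 m

2.6928 m


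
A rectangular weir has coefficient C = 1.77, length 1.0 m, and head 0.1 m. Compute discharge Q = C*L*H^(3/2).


Q = C * L * H^(3/2) = 1.77 * 1.0 * 0.1^1.5 = 1.77 * 1.0 * 0.031623

0.0560 m^3/s


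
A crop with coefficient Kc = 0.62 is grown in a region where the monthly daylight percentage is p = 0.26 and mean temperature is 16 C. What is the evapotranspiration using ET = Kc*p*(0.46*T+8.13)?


ET = Kc * p * (0.46*T + 8.13)
ET = 0.62 * 0.26 * (0.46*16 + 8.13)
ET = 0.62 * 0.26 * 15.4900

2.4970 mm/day


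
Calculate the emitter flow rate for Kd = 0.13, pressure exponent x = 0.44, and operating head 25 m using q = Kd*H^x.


q = Kd * H^x = 0.13 * 25^0.44 = 0.13 * 4.121863

0.5358 L/h


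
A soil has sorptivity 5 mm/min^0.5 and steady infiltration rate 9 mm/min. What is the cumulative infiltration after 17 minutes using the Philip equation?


F = S*sqrt(t) + A*t
F = 5*sqrt(17) + 9*17
F = 5*4.123106 + 153

173.6155 mm


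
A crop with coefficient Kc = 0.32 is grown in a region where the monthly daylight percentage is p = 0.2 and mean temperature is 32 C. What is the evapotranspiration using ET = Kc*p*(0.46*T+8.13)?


ET = Kc * p * (0.46*T + 8.13)
ET = 0.32 * 0.2 * (0.46*32 + 8.13)
ET = 0.32 * 0.2 * 22.8500

1.4624 mm/day


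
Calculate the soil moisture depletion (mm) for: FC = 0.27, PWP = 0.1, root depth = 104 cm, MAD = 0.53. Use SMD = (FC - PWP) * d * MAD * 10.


SMD = (FC - PWP) * d * MAD * 10
SMD = (0.27 - 0.1) * 104 * 0.53 * 10
SMD = 0.1700 * 104 * 0.53 * 10

93.7040 mm


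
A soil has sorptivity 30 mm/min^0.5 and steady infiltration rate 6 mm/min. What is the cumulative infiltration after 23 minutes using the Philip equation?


F = S*sqrt(t) + A*t
F = 30*sqrt(23) + 6*23
F = 30*4.795832 + 138

281.8750 mm


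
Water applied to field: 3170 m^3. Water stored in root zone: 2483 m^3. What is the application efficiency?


Ea = V_root / V_field * 100 = 2483 / 3170 * 100 = 78.3281%

78.3281 %


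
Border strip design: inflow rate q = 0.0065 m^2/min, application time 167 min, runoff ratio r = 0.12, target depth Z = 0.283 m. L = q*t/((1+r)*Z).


L = q*t/((1+r)*Z)
L = 0.0065*167/((1+0.12)*0.283)
L = 1.0855/0.31696

3.4247 m


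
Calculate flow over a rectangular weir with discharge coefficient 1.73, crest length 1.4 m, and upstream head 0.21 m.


Q = C * L * H^(3/2) = 1.73 * 1.4 * 0.21^1.5 = 1.73 * 1.4 * 0.096234

0.2331 m^3/s


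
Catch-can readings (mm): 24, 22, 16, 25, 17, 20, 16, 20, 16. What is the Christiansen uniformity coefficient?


mean = 19.555556 mm
MAD = 2.938272 mm
CU = (1 - 2.938272/19.555556)*100

84.9747 %


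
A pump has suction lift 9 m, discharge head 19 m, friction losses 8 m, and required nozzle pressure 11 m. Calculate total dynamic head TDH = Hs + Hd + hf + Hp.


TDH = Hs + Hd + hf + Hp = 9 + 19 + 8 + 11 = 47

47 m


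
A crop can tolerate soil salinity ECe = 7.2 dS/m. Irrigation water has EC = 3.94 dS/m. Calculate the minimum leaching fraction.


LR = ECiw / (5*ECe - ECiw)
LR = 3.94 / (5*7.2 - 3.94)
LR = 3.94 / 32.0600

0.1229


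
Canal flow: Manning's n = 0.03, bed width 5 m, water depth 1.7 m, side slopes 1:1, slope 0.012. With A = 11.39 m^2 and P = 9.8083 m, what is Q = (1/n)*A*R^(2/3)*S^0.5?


R = A/P = 11.39/9.8083 = 1.161261
Q = (1/0.03) * 11.39 * 1.161261^(2/3) * 0.012^0.5

45.9494 m^3/s


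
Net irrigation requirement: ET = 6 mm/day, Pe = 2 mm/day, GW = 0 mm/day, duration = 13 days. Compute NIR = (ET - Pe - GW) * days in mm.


Daily deficit = ET - Pe - GW = 6 - 2 - 0 = 4 mm/day
NIR = 4 * 13 = 52 mm

52.0000 mm


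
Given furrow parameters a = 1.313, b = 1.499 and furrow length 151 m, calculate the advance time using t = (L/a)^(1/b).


t = (L/a)^(1/b)
t = (151/1.313)^(1/1.499)
t = 115.003808^(1/1.499)

23.6987 min


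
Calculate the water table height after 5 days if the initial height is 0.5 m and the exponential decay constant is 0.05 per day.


m = m0 * exp(-k*t)
m = 0.5 * exp(-0.05 * 5)
m = 0.5 * exp(-0.2500)

0.3894 m


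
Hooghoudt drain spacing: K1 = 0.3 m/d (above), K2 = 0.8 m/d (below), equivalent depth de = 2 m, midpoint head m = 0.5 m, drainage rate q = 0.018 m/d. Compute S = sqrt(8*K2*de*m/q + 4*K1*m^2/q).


S^2 = 8*K2*de*m/q + 4*K1*m^2/q
S^2 = 8*0.8*2*0.5/0.018 + 4*0.3*0.5^2/0.018
S = sqrt(372.2222)

19.2931 m


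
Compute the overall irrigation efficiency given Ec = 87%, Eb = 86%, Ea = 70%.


Ec = 0.87, Eb = 0.86, Ea = 0.7
E = 0.87 * 0.86 * 0.7 * 100 = 52.3740%

52.3740 %


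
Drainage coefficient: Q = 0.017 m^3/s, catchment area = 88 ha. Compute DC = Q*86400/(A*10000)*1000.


DC = Q * 86400 / (A * 10000) * 1000
DC = 0.017 * 86400 / (88 * 10000) * 1000
DC = 1468800.0000 / 880000

1.6691 mm/day


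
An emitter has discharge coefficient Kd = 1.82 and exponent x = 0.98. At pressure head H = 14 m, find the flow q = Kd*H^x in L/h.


q = Kd * H^x = 1.82 * 14^0.98 = 1.82 * 13.280226

24.1700 L/h


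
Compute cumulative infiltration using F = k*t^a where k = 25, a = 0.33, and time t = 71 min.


F = k * t^a = 25 * 71^0.33
F = 25 * 4.082397

102.0599 mm


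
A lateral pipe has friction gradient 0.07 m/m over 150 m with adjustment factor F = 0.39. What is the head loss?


hf = J * L * F = 0.07 * 150 * 0.39 = 4.0950 m

4.0950 m


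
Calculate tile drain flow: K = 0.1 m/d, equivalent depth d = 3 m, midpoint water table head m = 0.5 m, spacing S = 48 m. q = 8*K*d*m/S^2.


q = 8*K*d*m/S^2
q = 8*0.1*3*0.5/48^2
q = 1.2000 / 2304

5.2083e-04 m/d


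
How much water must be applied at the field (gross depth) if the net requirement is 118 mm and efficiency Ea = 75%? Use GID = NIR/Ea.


Ea = 75% = 0.75
GID = NIR / Ea = 118 / 0.75 = 157.3333 mm

157.3333 mm


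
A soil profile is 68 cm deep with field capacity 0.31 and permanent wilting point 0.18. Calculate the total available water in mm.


AWC = (FC - PWP) * d * 10
AWC = (0.31 - 0.18) * 68 * 10
AWC = 0.1300 * 68 * 10

88.4000 mm


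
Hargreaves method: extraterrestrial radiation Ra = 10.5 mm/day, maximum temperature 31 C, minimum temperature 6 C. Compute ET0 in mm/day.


Tmean = (Tmax + Tmin)/2 = (31 + 6)/2 = 18.5
ET0 = 0.0023 * 10.5 * (18.5 + 17.8) * sqrt(31 - 6)
ET0 = 0.0023 * 10.5 * 36.3 * 5.000000

4.3832 mm/day


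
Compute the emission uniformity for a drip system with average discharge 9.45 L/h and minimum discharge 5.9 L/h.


EU = (q_min/q_avg)*100 = (5.9/9.45)*100 = 62.4339%

62.4339 %


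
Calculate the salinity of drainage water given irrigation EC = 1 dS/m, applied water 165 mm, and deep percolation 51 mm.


EC_dw = EC_iw * D_iw / D_dw
EC_dw = 1 * 165 / 51
EC_dw = 165 / 51

3.2353 dS/m


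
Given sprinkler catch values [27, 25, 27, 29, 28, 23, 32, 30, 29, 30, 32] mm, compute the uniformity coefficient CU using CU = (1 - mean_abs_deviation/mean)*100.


mean = 28.363636 mm
MAD = 2.148760 mm
CU = (1 - 2.148760/28.363636)*100

92.4242 %


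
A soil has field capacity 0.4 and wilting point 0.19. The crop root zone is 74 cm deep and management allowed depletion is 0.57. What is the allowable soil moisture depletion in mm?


SMD = (FC - PWP) * d * MAD * 10
SMD = (0.4 - 0.19) * 74 * 0.57 * 10
SMD = 0.2100 * 74 * 0.57 * 10

88.5780 mm


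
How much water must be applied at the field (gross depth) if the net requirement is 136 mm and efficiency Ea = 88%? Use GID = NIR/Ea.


Ea = 88% = 0.88
GID = NIR / Ea = 136 / 0.88 = 154.5455 mm

154.5455 mm


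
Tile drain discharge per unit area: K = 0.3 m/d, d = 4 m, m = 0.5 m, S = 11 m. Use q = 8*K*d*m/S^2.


q = 8*K*d*m/S^2
q = 8*0.3*4*0.5/11^2
q = 4.8000 / 121

0.0397 m/d


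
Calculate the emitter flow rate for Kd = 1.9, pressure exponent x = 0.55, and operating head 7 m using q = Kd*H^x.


q = Kd * H^x = 1.9 * 7^0.55 = 1.9 * 2.916110

5.5406 L/h


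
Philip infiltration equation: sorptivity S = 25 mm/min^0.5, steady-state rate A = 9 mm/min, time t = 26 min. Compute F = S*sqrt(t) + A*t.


F = S*sqrt(t) + A*t
F = 25*sqrt(26) + 9*26
F = 25*5.099020 + 234

361.4755 mm


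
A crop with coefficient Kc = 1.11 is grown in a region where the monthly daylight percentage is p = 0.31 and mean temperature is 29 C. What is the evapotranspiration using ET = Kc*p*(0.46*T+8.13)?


ET = Kc * p * (0.46*T + 8.13)
ET = 1.11 * 0.31 * (0.46*29 + 8.13)
ET = 1.11 * 0.31 * 21.4700

7.3878 mm/day


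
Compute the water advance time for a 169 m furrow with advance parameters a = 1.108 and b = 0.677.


t = (L/a)^(1/b)
t = (169/1.108)^(1/0.677)
t = 152.527076^(1/0.677)

1678.9293 min


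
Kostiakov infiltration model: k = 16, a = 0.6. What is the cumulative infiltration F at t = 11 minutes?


F = k * t^a = 16 * 11^0.6
F = 16 * 4.215369

67.4459 mm


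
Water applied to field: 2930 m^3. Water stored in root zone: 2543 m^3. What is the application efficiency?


Ea = V_root / V_field * 100 = 2543 / 2930 * 100 = 86.7918%

86.7918 %


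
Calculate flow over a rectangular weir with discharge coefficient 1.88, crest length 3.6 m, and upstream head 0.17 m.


Q = C * L * H^(3/2) = 1.88 * 3.6 * 0.17^1.5 = 1.88 * 3.6 * 0.070093

0.4744 m^3/s


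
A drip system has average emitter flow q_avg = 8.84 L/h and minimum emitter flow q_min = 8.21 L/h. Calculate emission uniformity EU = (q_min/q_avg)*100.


EU = (q_min/q_avg)*100 = (8.21/8.84)*100 = 92.8733%

92.8733 %


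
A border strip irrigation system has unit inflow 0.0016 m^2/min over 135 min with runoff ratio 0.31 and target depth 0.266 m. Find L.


L = q*t/((1+r)*Z)
L = 0.0016*135/((1+0.31)*0.266)
L = 0.216/0.34846

0.6199 m


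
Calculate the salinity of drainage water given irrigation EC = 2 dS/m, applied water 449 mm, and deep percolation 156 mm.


EC_dw = EC_iw * D_iw / D_dw
EC_dw = 2 * 449 / 156
EC_dw = 898 / 156

5.7564 dS/m


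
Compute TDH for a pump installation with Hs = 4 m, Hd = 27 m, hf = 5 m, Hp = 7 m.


TDH = Hs + Hd + hf + Hp = 4 + 27 + 5 + 7 = 43

43 m


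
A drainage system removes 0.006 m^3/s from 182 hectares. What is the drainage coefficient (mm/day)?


DC = Q * 86400 / (A * 10000) * 1000
DC = 0.006 * 86400 / (182 * 10000) * 1000
DC = 518400.0000 / 1820000

0.2848 mm/day


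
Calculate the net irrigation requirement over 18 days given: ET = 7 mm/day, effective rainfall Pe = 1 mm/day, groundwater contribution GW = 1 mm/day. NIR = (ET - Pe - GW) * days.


Daily deficit = ET - Pe - GW = 7 - 1 - 1 = 5 mm/day
NIR = 5 * 18 = 90 mm

90.0000 mm


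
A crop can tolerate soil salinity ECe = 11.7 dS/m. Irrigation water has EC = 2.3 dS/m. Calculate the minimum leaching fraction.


LR = ECiw / (5*ECe - ECiw)
LR = 2.3 / (5*11.7 - 2.3)
LR = 2.3 / 56.2000

0.0409


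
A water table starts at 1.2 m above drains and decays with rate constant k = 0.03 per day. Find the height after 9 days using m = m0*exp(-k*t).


m = m0 * exp(-k*t)
m = 1.2 * exp(-0.03 * 9)
m = 1.2 * exp(-0.2700)

0.9161 m


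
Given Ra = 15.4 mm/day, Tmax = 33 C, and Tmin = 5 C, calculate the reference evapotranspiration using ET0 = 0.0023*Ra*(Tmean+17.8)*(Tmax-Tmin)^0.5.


Tmean = (Tmax + Tmin)/2 = (33 + 5)/2 = 19.0
ET0 = 0.0023 * 15.4 * (19.0 + 17.8) * sqrt(33 - 5)
ET0 = 0.0023 * 15.4 * 36.8 * 5.291503

6.8972 mm/day


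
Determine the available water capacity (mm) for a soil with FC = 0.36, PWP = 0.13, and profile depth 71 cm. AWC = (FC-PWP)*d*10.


AWC = (FC - PWP) * d * 10
AWC = (0.36 - 0.13) * 71 * 10
AWC = 0.2300 * 71 * 10

163.3000 mm


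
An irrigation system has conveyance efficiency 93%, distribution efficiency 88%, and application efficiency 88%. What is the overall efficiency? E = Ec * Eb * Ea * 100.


Ec = 0.93, Eb = 0.88, Ea = 0.88
E = 0.93 * 0.88 * 0.88 * 100 = 72.0192%

72.0192 %


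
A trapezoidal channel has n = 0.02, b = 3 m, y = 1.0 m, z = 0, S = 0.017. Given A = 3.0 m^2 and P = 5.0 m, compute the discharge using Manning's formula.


R = A/P = 3.0/5.0 = 0.600000
Q = (1/0.02) * 3.0 * 0.600000^(2/3) * 0.017^0.5

13.9129 m^3/s


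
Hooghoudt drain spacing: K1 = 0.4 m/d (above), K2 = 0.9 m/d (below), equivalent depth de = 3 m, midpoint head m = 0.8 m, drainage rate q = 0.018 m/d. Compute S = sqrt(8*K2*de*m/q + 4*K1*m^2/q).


S^2 = 8*K2*de*m/q + 4*K1*m^2/q
S^2 = 8*0.9*3*0.8/0.018 + 4*0.4*0.8^2/0.018
S = sqrt(1016.8889)

31.8887 m


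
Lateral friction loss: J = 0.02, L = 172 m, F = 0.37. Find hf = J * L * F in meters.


hf = J * L * F = 0.02 * 172 * 0.37 = 1.2728 m

1.2728 m


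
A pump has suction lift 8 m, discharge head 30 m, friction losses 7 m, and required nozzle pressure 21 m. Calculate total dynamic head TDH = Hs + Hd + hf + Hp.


TDH = Hs + Hd + hf + Hp = 8 + 30 + 7 + 21 = 66

66 m


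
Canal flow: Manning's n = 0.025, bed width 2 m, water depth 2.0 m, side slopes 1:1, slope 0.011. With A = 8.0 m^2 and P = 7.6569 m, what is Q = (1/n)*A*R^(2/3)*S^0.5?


R = A/P = 8.0/7.6569 = 1.044809
Q = (1/0.025) * 8.0 * 1.044809^(2/3) * 0.011^0.5

34.5571 m^3/s


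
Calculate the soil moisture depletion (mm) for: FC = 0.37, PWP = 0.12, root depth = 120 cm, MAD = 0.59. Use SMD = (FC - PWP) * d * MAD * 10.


SMD = (FC - PWP) * d * MAD * 10
SMD = (0.37 - 0.12) * 120 * 0.59 * 10
SMD = 0.2500 * 120 * 0.59 * 10

177.0000 mm


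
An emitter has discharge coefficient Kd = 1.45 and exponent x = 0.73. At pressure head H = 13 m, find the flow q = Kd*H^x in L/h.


q = Kd * H^x = 1.45 * 13^0.73 = 1.45 * 6.503972

9.4308 L/h


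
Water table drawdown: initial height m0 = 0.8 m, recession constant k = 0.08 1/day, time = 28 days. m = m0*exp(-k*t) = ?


m = m0 * exp(-k*t)
m = 0.8 * exp(-0.08 * 28)
m = 0.8 * exp(-2.2400)

0.0852 m


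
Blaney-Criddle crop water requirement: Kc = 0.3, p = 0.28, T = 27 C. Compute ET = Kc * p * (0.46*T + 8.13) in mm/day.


ET = Kc * p * (0.46*T + 8.13)
ET = 0.3 * 0.28 * (0.46*27 + 8.13)
ET = 0.3 * 0.28 * 20.5500

1.7262 mm/day


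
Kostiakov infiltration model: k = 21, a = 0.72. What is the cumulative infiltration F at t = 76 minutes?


F = k * t^a = 21 * 76^0.72
F = 21 * 22.604025

474.6845 mm


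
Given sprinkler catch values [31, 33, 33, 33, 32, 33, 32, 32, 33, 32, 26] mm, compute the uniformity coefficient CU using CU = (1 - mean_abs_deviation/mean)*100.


mean = 31.818182 mm
MAD = 1.206612 mm
CU = (1 - 1.206612/31.818182)*100

96.2078 %


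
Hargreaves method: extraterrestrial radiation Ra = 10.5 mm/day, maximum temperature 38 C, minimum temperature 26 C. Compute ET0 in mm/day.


Tmean = (Tmax + Tmin)/2 = (38 + 26)/2 = 32.0
ET0 = 0.0023 * 10.5 * (32.0 + 17.8) * sqrt(38 - 26)
ET0 = 0.0023 * 10.5 * 49.8 * 3.464102

4.1662 mm/day


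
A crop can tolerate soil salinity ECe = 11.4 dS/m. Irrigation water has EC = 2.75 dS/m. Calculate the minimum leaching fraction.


LR = ECiw / (5*ECe - ECiw)
LR = 2.75 / (5*11.4 - 2.75)
LR = 2.75 / 54.2500

0.0507


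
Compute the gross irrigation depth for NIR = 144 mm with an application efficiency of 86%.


Ea = 86% = 0.86
GID = NIR / Ea = 144 / 0.86 = 167.4419 mm

167.4419 mm


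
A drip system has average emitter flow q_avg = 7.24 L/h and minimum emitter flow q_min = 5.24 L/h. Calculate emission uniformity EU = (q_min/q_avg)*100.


EU = (q_min/q_avg)*100 = (5.24/7.24)*100 = 72.3757%

72.3757 %


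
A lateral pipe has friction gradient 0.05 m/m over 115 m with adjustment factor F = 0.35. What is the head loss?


hf = J * L * F = 0.05 * 115 * 0.35 = 2.0125 m

2.0125 m


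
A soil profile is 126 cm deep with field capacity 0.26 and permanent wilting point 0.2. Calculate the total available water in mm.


AWC = (FC - PWP) * d * 10
AWC = (0.26 - 0.2) * 126 * 10
AWC = 0.0600 * 126 * 10

75.6000 mm


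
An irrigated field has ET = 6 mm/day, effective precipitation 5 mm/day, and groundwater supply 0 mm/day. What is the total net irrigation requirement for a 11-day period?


Daily deficit = ET - Pe - GW = 6 - 5 - 0 = 1 mm/day
NIR = 1 * 11 = 11 mm

11.0000 mm


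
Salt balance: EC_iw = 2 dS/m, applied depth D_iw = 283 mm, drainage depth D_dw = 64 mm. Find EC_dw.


EC_dw = EC_iw * D_iw / D_dw
EC_dw = 2 * 283 / 64
EC_dw = 566 / 64

8.8438 dS/m


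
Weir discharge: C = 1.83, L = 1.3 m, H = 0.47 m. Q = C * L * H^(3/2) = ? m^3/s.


Q = C * L * H^(3/2) = 1.83 * 1.3 * 0.47^1.5 = 1.83 * 1.3 * 0.322216

0.7666 m^3/s


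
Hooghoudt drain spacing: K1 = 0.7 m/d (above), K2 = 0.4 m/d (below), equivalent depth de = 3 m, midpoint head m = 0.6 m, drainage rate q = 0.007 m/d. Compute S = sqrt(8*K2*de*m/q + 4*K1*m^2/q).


S^2 = 8*K2*de*m/q + 4*K1*m^2/q
S^2 = 8*0.4*3*0.6/0.007 + 4*0.7*0.6^2/0.007
S = sqrt(966.8571)

31.0943 m


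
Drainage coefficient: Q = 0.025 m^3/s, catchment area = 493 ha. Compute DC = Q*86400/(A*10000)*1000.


DC = Q * 86400 / (A * 10000) * 1000
DC = 0.025 * 86400 / (493 * 10000) * 1000
DC = 2160000.0000 / 4930000

0.4381 mm/day


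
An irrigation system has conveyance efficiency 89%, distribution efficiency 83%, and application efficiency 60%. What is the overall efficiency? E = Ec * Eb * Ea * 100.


Ec = 0.89, Eb = 0.83, Ea = 0.6
E = 0.89 * 0.83 * 0.6 * 100 = 44.3220%

44.3220 %


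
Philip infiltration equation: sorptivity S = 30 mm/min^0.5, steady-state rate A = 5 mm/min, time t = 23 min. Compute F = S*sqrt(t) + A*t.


F = S*sqrt(t) + A*t
F = 30*sqrt(23) + 5*23
F = 30*4.795832 + 115

258.8750 mm


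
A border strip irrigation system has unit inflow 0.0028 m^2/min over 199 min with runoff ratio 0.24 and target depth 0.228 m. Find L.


L = q*t/((1+r)*Z)
L = 0.0028*199/((1+0.24)*0.228)
L = 0.5572/0.28272

1.9709 m


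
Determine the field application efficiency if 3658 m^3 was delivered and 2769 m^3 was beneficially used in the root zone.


Ea = V_root / V_field * 100 = 2769 / 3658 * 100 = 75.6971%

75.6971 %


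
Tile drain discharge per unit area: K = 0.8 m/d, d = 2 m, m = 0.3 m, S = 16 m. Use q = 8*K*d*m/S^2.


q = 8*K*d*m/S^2
q = 8*0.8*2*0.3/16^2
q = 3.8400 / 256

0.0150 m/d


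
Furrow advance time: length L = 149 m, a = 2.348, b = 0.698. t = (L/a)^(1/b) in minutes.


t = (L/a)^(1/b)
t = (149/2.348)^(1/0.698)
t = 63.458262^(1/0.698)

382.2621 min


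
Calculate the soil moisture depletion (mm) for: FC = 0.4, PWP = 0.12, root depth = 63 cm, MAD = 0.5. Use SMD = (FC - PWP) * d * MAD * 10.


SMD = (FC - PWP) * d * MAD * 10
SMD = (0.4 - 0.12) * 63 * 0.5 * 10
SMD = 0.2800 * 63 * 0.5 * 10

88.2000 mm


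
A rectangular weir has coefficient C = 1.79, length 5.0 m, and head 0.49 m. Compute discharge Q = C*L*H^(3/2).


Q = C * L * H^(3/2) = 1.79 * 5.0 * 0.49^1.5 = 1.79 * 5.0 * 0.343000

3.0699 m^3/s


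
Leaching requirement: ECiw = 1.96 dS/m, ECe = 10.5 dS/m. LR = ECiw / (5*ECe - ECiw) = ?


LR = ECiw / (5*ECe - ECiw)
LR = 1.96 / (5*10.5 - 1.96)
LR = 1.96 / 50.5400

0.0388


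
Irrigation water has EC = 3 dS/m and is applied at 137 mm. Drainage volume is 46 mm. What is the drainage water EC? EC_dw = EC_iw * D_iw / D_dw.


EC_dw = EC_iw * D_iw / D_dw
EC_dw = 3 * 137 / 46
EC_dw = 411 / 46

8.9348 dS/m


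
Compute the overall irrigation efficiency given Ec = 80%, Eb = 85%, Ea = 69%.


Ec = 0.8, Eb = 0.85, Ea = 0.69
E = 0.8 * 0.85 * 0.69 * 100 = 46.9200%

46.9200 %


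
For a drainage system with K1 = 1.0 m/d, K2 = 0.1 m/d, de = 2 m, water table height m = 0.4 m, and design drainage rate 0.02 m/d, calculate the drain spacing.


S^2 = 8*K2*de*m/q + 4*K1*m^2/q
S^2 = 8*0.1*2*0.4/0.02 + 4*1.0*0.4^2/0.02
S = sqrt(64.0000)

8.0000 m


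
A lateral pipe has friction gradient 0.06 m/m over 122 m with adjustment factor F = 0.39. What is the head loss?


hf = J * L * F = 0.06 * 122 * 0.39 = 2.8548 m

2.8548 m


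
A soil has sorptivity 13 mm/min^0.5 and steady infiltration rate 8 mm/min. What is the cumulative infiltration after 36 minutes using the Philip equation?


F = S*sqrt(t) + A*t
F = 13*sqrt(36) + 8*36
F = 13*6.000000 + 288

366.0000 mm


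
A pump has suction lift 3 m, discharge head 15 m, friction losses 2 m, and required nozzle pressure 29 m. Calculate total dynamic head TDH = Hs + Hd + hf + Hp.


TDH = Hs + Hd + hf + Hp = 3 + 15 + 2 + 29 = 49

49 m


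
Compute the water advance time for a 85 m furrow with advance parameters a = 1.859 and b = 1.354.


t = (L/a)^(1/b)
t = (85/1.859)^(1/1.354)
t = 45.723507^(1/1.354)

16.8306 min


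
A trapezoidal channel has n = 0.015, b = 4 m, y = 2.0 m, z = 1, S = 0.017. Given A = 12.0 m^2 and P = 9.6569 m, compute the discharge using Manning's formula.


R = A/P = 12.0/9.6569 = 1.242635
Q = (1/0.015) * 12.0 * 1.242635^(2/3) * 0.017^0.5

120.5619 m^3/s


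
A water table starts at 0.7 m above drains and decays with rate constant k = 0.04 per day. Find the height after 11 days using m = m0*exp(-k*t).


m = m0 * exp(-k*t)
m = 0.7 * exp(-0.04 * 11)
m = 0.7 * exp(-0.4400)

0.4508 m


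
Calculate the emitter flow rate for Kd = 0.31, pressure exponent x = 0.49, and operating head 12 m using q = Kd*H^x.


q = Kd * H^x = 0.31 * 12^0.49 = 0.31 * 3.379083

1.0475 L/h


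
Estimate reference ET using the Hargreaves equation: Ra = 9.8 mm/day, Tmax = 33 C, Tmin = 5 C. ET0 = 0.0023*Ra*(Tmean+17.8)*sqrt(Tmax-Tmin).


Tmean = (Tmax + Tmin)/2 = (33 + 5)/2 = 19.0
ET0 = 0.0023 * 9.8 * (19.0 + 17.8) * sqrt(33 - 5)
ET0 = 0.0023 * 9.8 * 36.8 * 5.291503

4.3892 mm/day


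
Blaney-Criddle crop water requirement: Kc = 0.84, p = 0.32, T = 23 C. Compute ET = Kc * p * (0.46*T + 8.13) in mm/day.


ET = Kc * p * (0.46*T + 8.13)
ET = 0.84 * 0.32 * (0.46*23 + 8.13)
ET = 0.84 * 0.32 * 18.7100

5.0292 mm/day


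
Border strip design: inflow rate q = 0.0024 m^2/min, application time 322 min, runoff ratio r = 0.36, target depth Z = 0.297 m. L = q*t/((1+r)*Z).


L = q*t/((1+r)*Z)
L = 0.0024*322/((1+0.36)*0.297)
L = 0.7728/0.40392

1.9133 m


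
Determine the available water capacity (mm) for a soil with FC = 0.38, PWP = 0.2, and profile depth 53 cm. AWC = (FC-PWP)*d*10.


AWC = (FC - PWP) * d * 10
AWC = (0.38 - 0.2) * 53 * 10
AWC = 0.1800 * 53 * 10

95.4000 mm


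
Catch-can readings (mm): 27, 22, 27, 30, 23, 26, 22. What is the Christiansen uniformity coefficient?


mean = 25.285714 mm
MAD = 2.530612 mm
CU = (1 - 2.530612/25.285714)*100

89.9919 %


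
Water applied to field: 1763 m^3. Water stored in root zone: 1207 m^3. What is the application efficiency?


Ea = V_root / V_field * 100 = 1207 / 1763 * 100 = 68.4628%

68.4628 %


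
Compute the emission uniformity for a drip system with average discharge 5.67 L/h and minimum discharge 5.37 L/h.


EU = (q_min/q_avg)*100 = (5.37/5.67)*100 = 94.7090%

94.7090 %


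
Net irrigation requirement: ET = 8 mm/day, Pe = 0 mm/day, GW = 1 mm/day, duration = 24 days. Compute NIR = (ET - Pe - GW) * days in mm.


Daily deficit = ET - Pe - GW = 8 - 0 - 1 = 7 mm/day
NIR = 7 * 24 = 168 mm

168.0000 mm


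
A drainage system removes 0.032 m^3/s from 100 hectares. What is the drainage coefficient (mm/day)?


DC = Q * 86400 / (A * 10000) * 1000
DC = 0.032 * 86400 / (100 * 10000) * 1000
DC = 2764800.0000 / 1000000

2.7648 mm/day


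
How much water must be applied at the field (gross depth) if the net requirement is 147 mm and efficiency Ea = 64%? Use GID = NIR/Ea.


Ea = 64% = 0.64
GID = NIR / Ea = 147 / 0.64 = 229.6875 mm

229.6875 mm


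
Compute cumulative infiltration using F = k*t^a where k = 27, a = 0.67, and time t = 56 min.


F = k * t^a = 27 * 56^0.67
F = 27 * 14.834946

400.5435 mm


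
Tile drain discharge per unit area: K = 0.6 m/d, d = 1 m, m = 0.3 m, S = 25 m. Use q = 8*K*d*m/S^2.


q = 8*K*d*m/S^2
q = 8*0.6*1*0.3/25^2
q = 1.4400 / 625

0.0023 m/d


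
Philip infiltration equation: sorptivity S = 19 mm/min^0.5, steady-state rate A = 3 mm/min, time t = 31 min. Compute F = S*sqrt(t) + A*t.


F = S*sqrt(t) + A*t
F = 19*sqrt(31) + 3*31
F = 19*5.567764 + 93

198.7875 mm


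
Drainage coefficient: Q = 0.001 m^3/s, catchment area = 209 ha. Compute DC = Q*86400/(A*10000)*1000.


DC = Q * 86400 / (A * 10000) * 1000
DC = 0.001 * 86400 / (209 * 10000) * 1000
DC = 86400.0000 / 2090000

0.0413 mm/day


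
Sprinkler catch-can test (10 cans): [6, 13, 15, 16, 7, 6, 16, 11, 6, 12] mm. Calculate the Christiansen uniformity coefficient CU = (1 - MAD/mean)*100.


mean = 10.800000 mm
MAD = 3.640000 mm
CU = (1 - 3.640000/10.800000)*100

66.2963 %


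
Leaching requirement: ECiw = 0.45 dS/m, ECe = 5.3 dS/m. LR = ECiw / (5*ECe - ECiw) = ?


LR = ECiw / (5*ECe - ECiw)
LR = 0.45 / (5*5.3 - 0.45)
LR = 0.45 / 26.0500

0.0173


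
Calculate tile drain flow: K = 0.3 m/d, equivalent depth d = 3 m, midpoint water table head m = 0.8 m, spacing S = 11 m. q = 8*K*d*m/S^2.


q = 8*K*d*m/S^2
q = 8*0.3*3*0.8/11^2
q = 5.7600 / 121

0.0476 m/d


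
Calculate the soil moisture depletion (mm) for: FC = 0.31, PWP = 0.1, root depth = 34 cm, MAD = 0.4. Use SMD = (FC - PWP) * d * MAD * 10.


SMD = (FC - PWP) * d * MAD * 10
SMD = (0.31 - 0.1) * 34 * 0.4 * 10
SMD = 0.2100 * 34 * 0.4 * 10

28.5600 mm


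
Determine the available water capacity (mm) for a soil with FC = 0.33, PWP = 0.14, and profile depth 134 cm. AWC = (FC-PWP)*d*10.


AWC = (FC - PWP) * d * 10
AWC = (0.33 - 0.14) * 134 * 10
AWC = 0.1900 * 134 * 10

254.6000 mm


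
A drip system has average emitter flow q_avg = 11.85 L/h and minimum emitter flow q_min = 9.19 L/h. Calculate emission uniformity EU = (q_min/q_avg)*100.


EU = (q_min/q_avg)*100 = (9.19/11.85)*100 = 77.5527%

77.5527 %


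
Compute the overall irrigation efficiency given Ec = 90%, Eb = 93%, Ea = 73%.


Ec = 0.9, Eb = 0.93, Ea = 0.73
E = 0.9 * 0.93 * 0.73 * 100 = 61.1010%

61.1010 %


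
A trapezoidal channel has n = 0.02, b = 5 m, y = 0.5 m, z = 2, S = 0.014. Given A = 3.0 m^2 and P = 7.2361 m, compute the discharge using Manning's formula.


R = A/P = 3.0/7.2361 = 0.414588
Q = (1/0.02) * 3.0 * 0.414588^(2/3) * 0.014^0.5

9.8681 m^3/s
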